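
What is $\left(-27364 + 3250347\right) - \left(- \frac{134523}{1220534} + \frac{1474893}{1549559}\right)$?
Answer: $\frac{6095592136016553893}{1891289444506} \approx 3.223 \cdot 10^{6}$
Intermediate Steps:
$\left(-27364 + 3250347\right) - \left(- \frac{134523}{1220534} + \frac{1474893}{1549559}\right) = 3222983 - \frac{1591705727505}{1891289444506} = \frac{6095592136016553893}{1891289444506}$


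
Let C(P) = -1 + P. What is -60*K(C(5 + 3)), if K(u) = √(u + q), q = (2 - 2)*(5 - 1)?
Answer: -60*√7 ≈ -158.75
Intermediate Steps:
q = 0 (q = 0*4 = 0)
K(u) = √u (K(u) = √(u + 0) = √u)
-60*K(C(5 + 3)) = -60*√(-1 + (5 + 3)) = -60*√(-1 + 8) = -60*√7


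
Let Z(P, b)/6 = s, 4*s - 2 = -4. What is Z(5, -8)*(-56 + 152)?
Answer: -288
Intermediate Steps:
s = -½ (s = ½ + (¼)*(-4) = ½ - 1 = -½ ≈ -0.50000)
Z(P, b) = -3 (Z(P, b) = 6*(-½) = -3)
Z(5, -8)*(-56 + 152) = -3*(-56 + 152) = -3*96 = -288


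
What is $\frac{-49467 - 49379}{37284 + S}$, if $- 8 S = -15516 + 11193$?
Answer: $- \frac{790768}{302595} \approx -2.6133$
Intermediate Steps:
$S = \frac{4323}{8}$ ($S = - \frac{-15516 + 11193}{8} = \left(- \frac{1}{8}\right) \left(-4323\right) = \frac{4323}{8} \approx 540.38$)
$\frac{-49467 - 49379}{37284 + S} = \frac{-49467 - 49379}{37284 + \frac{4323}{8}} = - \frac{98846}{\frac{302595}{8}} = \left(-98846\right) \frac{8}{302595} = - \frac{790768}{302595}$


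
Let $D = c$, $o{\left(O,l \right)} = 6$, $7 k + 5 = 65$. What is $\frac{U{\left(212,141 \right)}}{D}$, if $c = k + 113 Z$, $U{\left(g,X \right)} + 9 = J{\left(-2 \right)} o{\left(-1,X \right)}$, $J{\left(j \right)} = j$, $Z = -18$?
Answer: $\frac{49}{4726} \approx 0.010368$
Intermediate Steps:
$k = \frac{60}{7}$ ($k = - \frac{5}{7} + \frac{1}{7} \cdot 65 = - \frac{5}{7} + \frac{65}{7} = \frac{60}{7} \approx 8.5714$)
$U{\left(g,X \right)} = -21$ ($U{\left(g,X \right)} = -9 - 12 = -21$)
$c = - \frac{14178}{7}$ ($c = \frac{60}{7} + 113 \left(-18\right) = \frac{60}{7} - 2034 = - \frac{14178}{7} \approx -2025.4$)
$D = - \frac{14178}{7} \approx -2025.4$
$\frac{U{\left(212,141 \right)}}{D} = - \frac{21}{- \frac{14178}{7}} = \left(-21\right) \left(- \frac{7}{14178}\right) = \frac{49}{4726}$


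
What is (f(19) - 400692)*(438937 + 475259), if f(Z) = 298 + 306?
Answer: -365758849248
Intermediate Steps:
f(Z) = 604
(f(19) - 400692)*(438937 + 475259) = (604 - 400692)*(438937 + 475259) = -400088*914196 = -365758849248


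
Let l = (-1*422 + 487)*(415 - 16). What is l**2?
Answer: 672624225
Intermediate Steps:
l = 25935 (l = (-422 + 487)*399 = 65*399 = 25935)
l**2 = 25935**2 = 672624225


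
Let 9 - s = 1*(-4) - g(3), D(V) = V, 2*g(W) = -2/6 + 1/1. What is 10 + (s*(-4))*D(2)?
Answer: -290/3 ≈ -96.667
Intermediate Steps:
g(W) = ⅓ (g(W) = (-2/6 + 1/1)/2 = (-2*⅙ + 1*1)/2 = (-⅓ + 1)/2 = (½)*(⅔) = ⅓)
s = 40/3 (s = 9 - (1*(-4) - 1*⅓) = 9 - (-4 - ⅓) = 9 - 1*(-13/3) = 9 + 13/3 = 40/3 ≈ 13.333)
10 + (s*(-4))*D(2) = 10 + ((40/3)*(-4))*2 = 10 - 160/3*2 = 10 - 320/3 = -290/3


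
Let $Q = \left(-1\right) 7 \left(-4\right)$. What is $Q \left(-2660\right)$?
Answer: $-74480$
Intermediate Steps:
$Q = 28$ ($Q = \left(-7\right) \left(-4\right) = 28$)
$Q \left(-2660\right) = 28 \left(-2660\right) = -74480$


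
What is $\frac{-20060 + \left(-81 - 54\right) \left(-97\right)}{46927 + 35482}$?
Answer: $- \frac{6965}{82409} \approx -0.084517$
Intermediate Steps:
$\frac{-20060 + \left(-81 - 54\right) \left(-97\right)}{46927 + 35482} = \frac{-20060 - -13095}{82409} = \left(-20060 + 13095\right) \frac{1}{82409} = \left(-6965\right) \frac{1}{82409} = - \frac{6965}{82409}$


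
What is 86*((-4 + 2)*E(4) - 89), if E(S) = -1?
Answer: -7482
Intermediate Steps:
86*((-4 + 2)*E(4) - 89) = 86*((-4 + 2)*(-1) - 89) = 86*(-2*(-1) - 89) = 86*(2 - 89) = 86*(-87) = -7482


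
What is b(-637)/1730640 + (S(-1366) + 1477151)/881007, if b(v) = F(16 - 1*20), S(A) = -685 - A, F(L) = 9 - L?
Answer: 852535541857/508235318160 ≈ 1.6774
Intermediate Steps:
b(v) = 13 (b(v) = 9 - (16 - 1*20) = 9 - (16 - 20) = 9 - 1*(-4) = 9 + 4 = 13)
b(-637)/1730640 + (S(-1366) + 1477151)/881007 = 13/1730640 + ((-685 - 1*(-1366)) + 1477151)/881007 = 13*(1/1730640) + ((-685 + 1366) + 1477151)*(1/881007) = 13/1730640 + (681 + 1477151)*(1/881007) = 13/1730640 + 1477832*(1/881007) = 13/1730640 + 1477832/881007 = 852535541857/508235318160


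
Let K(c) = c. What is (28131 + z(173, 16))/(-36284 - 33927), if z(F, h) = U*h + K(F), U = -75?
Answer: -27104/70211 ≈ -0.38604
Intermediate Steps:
z(F, h) = F - 75*h (z(F, h) = -75*h + F = F - 75*h)
(28131 + z(173, 16))/(-36284 - 33927) = (28131 + (173 - 75*16))/(-36284 - 33927) = (28131 + (173 - 1200))/(-70211) = (28131 - 1027)*(-1/70211) = 27104*(-1/70211) = -27104/70211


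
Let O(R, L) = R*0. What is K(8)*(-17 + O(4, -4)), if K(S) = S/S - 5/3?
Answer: 34/3 ≈ 11.333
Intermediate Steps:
O(R, L) = 0
K(S) = -⅔ (K(S) = 1 - 5*⅓ = 1 - 5/3 = -⅔)
K(8)*(-17 + O(4, -4)) = -2*(-17 + 0)/3 = -⅔*(-17) = 34/3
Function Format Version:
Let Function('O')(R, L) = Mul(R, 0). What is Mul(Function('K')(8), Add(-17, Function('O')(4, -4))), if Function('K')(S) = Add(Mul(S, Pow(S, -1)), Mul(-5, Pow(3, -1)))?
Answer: Rational(34, 3) ≈ 11.333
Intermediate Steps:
Function('O')(R, L) = 0
Function('K')(S) = Rational(-2, 3) (Function('K')(S) = Add(1, Mul(-5, Rational(1, 3))) = Add(1, Rational(-5, 3)) = Rational(-2, 3))
Mul(Function('K')(8), Add(-17, Function('O')(4, -4))) = Mul(Rational(-2, 3), Add(-17, 0)) = Mul(Rational(-2, 3), -17) = Rational(34, 3)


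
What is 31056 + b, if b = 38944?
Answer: 70000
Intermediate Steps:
31056 + b = 31056 + 38944 = 70000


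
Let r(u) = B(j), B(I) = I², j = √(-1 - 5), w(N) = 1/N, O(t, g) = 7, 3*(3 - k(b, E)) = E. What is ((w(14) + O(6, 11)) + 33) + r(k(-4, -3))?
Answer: 477/14 ≈ 34.071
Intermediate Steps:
k(b, E) = 3 - E/3
j = I*√6 (j = √(-6) = I*√6 ≈ 2.4495*I)
r(u) = -6 (r(u) = (I*√6)² = -6)
((w(14) + O(6, 11)) + 33) + r(k(-4, -3)) = ((1/14 + 7) + 33) - 6 = (99/14 + 33) - 6 = 561/14 - 6 = 477/14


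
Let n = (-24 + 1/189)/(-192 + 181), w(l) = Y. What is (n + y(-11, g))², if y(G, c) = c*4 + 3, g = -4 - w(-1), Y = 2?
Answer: 1530687376/4322241 ≈ 354.14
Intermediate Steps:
w(l) = 2
g = -6 (g = -4 - 1*2 = -4 - 2 = -6)
n = 4535/2079 (n = (-24 + 1/189)/(-11) = -4535/189*(-1/11) = 4535/2079 ≈ 2.1813)
y(G, c) = 3 + 4*c (y(G, c) = 4*c + 3 = 3 + 4*c)
(n + y(-11, g))² = (4535/2079 + (3 + 4*(-6)))² = (4535/2079 + (3 - 24))² = (4535/2079 - 21)² = (-39124/2079)² = 1530687376/4322241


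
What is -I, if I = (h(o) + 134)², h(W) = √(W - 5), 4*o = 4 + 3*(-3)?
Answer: -71799/4 - 670*I ≈ -17950.0 - 670.0*I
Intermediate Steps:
o = -5/4 (o = (4 + 3*(-3))/4 = (4 - 9)/4 = (¼)*(-5) = -5/4 ≈ -1.2500)
h(W) = √(-5 + W)
I = (134 + 5*I/2)² (I = (√(-5 - 5/4) + 134)² = (√(-25/4) + 134)² = (5*I/2 + 134)² = (134 + 5*I/2)² ≈ 17950.0 + 670.0*I)
-I = -(71799/4 + 670*I) = -71799/4 - 670*I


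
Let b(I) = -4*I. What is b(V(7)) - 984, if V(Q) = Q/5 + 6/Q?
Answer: -34756/35 ≈ -993.03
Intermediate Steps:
V(Q) = 6/Q + Q/5 (V(Q) = Q*(⅕) + 6/Q = Q/5 + 6/Q = 6/Q + Q/5)
b(V(7)) - 984 = -4*(6/7 + (⅕)*7) - 984 = -4*(6*(⅐) + 7/5) - 984 = -4*(6/7 + 7/5) - 984 = -4*79/35 - 984 = -316/35 - 984 = -34756/35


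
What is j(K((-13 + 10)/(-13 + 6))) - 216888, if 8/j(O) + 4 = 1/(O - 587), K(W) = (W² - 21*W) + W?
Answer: -25320822952/116745 ≈ -2.1689e+5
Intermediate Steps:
K(W) = W² - 20*W
j(O) = 8/(-4 + 1/(-587 + O)) (j(O) = 8/(-4 + 1/(O - 587)) = 8/(-4 + 1/(-587 + O)))
j(K((-13 + 10)/(-13 + 6))) - 216888 = 8*(587 - (-13 + 10)/(-13 + 6)*(-20 + (-13 + 10)/(-13 + 6)))/(-2349 + 4*(((-13 + 10)/(-13 + 6))*(-20 + (-13 + 10)/(-13 + 6)))) - 216888 = 8*(587 - (-3/(-7))*(-20 - 3/(-7)))/(-2349 + 4*((-3/(-7))*(-20 - 3/(-7)))) - 216888 = 8*(587 - (-3*(-⅐))*(-20 - 3*(-⅐)))/(-2349 + 4*((-3*(-⅐))*(-20 - 3*(-⅐)))) - 216888 = 8*(587 - 3*(-20 + 3/7)/7)/(-2349 + 4*(3*(-20 + 3/7)/7)) - 216888 = 8*(587 - 3*(-137)/(7*7))/(-2349 + 4*((3/7)*(-137/7))) - 216888 = 8*(587 - 1*(-411/49))/(-2349 + 4*(-411/49)) - 216888 = 8*(587 + 411/49)/(-2349 - 1644/49) - 216888 = 8*(29174/49)/(-116745/49) - 216888 = 8*(-49/116745)*(29174/49) - 216888 = -233392/116745 - 216888 = -25320822952/116745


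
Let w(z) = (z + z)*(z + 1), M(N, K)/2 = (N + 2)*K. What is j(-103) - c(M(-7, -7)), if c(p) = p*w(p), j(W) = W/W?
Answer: -695799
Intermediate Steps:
M(N, K) = 2*K*(2 + N) (M(N, K) = 2*((N + 2)*K) = 2*((2 + N)*K) = 2*(K*(2 + N)) = 2*K*(2 + N))
j(W) = 1
w(z) = 2*z*(1 + z) (w(z) = (2*z)*(1 + z) = 2*z*(1 + z))
c(p) = 2*p²*(1 + p) (c(p) = p*(2*p*(1 + p)) = 2*p²*(1 + p))
j(-103) - c(M(-7, -7)) = 1 - 2*(2*(-7)*(2 - 7))²*(1 + 2*(-7)*(2 - 7)) = 1 - 2*(2*(-7)*(-5))²*(1 + 2*(-7)*(-5)) = 1 - 2*70²*(1 + 70) = 1 - 2*4900*71 = 1 - 1*695800 = 1 - 695800 = -695799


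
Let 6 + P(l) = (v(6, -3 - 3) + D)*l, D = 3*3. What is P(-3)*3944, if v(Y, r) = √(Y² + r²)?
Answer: -130152 - 70992*√2 ≈ -2.3055e+5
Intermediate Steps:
D = 9
P(l) = -6 + l*(9 + 6*√2) (P(l) = -6 + (√(6² + (-3 - 3)²) + 9)*l = -6 + (√(36 + (-6)²) + 9)*l = -6 + (√(36 + 36) + 9)*l = -6 + (√72 + 9)*l = -6 + (6*√2 + 9)*l = -6 + (9 + 6*√2)*l = -6 + l*(9 + 6*√2))
P(-3)*3944 = (-6 + 9*(-3) + 6*(-3)*√2)*3944 = (-6 - 27 - 18*√2)*3944 = (-33 - 18*√2)*3944 = -130152 - 70992*√2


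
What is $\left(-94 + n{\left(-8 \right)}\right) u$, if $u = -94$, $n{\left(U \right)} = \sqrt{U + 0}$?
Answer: $8836 - 188 i \sqrt{2} \approx 8836.0 - 265.87 i$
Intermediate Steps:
$n{\left(U \right)} = \sqrt{U}$
$\left(-94 + n{\left(-8 \right)}\right) u = \left(-94 + \sqrt{-8}\right) \left(-94\right) = \left(-94 + 2 i \sqrt{2}\right) \left(-94\right) = 8836 - 188 i \sqrt{2}$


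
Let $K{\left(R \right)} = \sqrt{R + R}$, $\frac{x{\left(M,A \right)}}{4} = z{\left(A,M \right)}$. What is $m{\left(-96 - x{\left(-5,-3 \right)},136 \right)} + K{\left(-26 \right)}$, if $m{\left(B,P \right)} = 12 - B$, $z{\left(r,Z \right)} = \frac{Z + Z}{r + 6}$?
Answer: $\frac{284}{3} + 2 i \sqrt{13} \approx 94.667 + 7.2111 i$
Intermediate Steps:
$z{\left(r,Z \right)} = \frac{2 Z}{6 + r}$
$x{\left(M,A \right)} = \frac{8 M}{6 + A}$ ($x{\left(M,A \right)} = 4 \frac{2 M}{6 + A} = \frac{8 M}{6 + A}$)
$K{\left(R \right)} = \sqrt{2} \sqrt{R}$ ($K{\left(R \right)} = \sqrt{2 R} = \sqrt{2} \sqrt{R}$)
$m{\left(-96 - x{\left(-5,-3 \right)},136 \right)} + K{\left(-26 \right)} = \left(12 - \left(-96 - 8 \left(-5\right) \frac{1}{6 - 3}\right)\right) + \sqrt{2} \sqrt{-26} = \left(12 - \left(-96 - 8 \left(-5\right) \frac{1}{3}\right)\right) + \sqrt{2} i \sqrt{26} = \left(12 - \left(-96 - 8 \left(-5\right) \frac{1}{3}\right)\right) + 2 i \sqrt{13} = \left(12 - \left(-96 - - \frac{40}{3}\right)\right) + 2 i \sqrt{13} = \left(12 - \left(-96 + \frac{40}{3}\right)\right) + 2 i \sqrt{13} = \left(12 - - \frac{248}{3}\right) + 2 i \sqrt{13} = \left(12 + \frac{248}{3}\right) + 2 i \sqrt{13} = \frac{284}{3} + 2 i \sqrt{13}$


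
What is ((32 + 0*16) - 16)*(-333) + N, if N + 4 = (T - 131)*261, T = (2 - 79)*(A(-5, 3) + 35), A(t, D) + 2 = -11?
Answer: -481657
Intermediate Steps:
A(t, D) = -13 (A(t, D) = -2 - 11 = -13)
T = -1694 (T = (2 - 79)*(-13 + 35) = -77*22 = -1694)
N = -476329 (N = -4 + (-1694 - 131)*261 = -4 - 1825*261 = -4 - 476325 = -476329)
((32 + 0*16) - 16)*(-333) + N = ((32 + 0*16) - 16)*(-333) - 476329 = ((32 + 0) - 16)*(-333) - 476329 = (32 - 16)*(-333) - 476329 = 16*(-333) - 476329 = -5328 - 476329 = -481657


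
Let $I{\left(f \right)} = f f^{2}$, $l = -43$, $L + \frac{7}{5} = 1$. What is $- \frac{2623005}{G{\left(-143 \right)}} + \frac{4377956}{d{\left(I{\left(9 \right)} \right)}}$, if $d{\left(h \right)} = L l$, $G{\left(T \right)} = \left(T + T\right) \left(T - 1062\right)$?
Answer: $\frac{68578630027}{269438} \approx 2.5452 \cdot 10^{5}$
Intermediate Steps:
$L = - \frac{2}{5}$ ($L = - \frac{7}{5} + 1 = - \frac{2}{5} \approx -0.4$)
$G{\left(T \right)} = 2 T \left(-1062 + T\right)$
$I{\left(f \right)} = f^{3}$
$d{\left(h \right)} = \frac{86}{5}$ ($d{\left(h \right)} = \left(- \frac{2}{5}\right) \left(-43\right) = \frac{86}{5}$)
$- \frac{2623005}{G{\left(-143 \right)}} + \frac{4377956}{d{\left(I{\left(9 \right)} \right)}} = - \frac{2623005}{2 \left(-143\right) \left(-1062 - 143\right)} + \frac{4377956}{\frac{86}{5}} = - \frac{2623005}{2 \left(-143\right) \left(-1205\right)} + 4377956 \cdot \frac{5}{86} = - \frac{2623005}{344630} + \frac{10944890}{43} = \left(-2623005\right) \frac{1}{344630} + \frac{10944890}{43} = - \frac{47691}{6266} + \frac{10944890}{43} = \frac{68578630027}{269438}$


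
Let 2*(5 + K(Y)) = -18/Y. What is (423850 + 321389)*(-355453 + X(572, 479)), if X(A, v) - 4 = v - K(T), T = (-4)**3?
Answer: -16930167451791/64 ≈ -2.6453e+11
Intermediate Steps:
T = -64
K(Y) = -5 - 9/Y (K(Y) = -5 + (-18/Y)/2 = -5 - 9/Y)
X(A, v) = 567/64 + v (X(A, v) = 4 + (v - (-5 - 9/(-64))) = 4 + (v - (-5 - 9*(-1/64))) = 4 + (v - (-5 + 9/64)) = 4 + (v - 1*(-311/64)) = 4 + (v + 311/64) = 4 + (311/64 + v) = 567/64 + v)
(423850 + 321389)*(-355453 + X(572, 479)) = (423850 + 321389)*(-355453 + (567/64 + 479)) = 745239*(-355453 + 31223/64) = 745239*(-22717769/64) = -16930167451791/64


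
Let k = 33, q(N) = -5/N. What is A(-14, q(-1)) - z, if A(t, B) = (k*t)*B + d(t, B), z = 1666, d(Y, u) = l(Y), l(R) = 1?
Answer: -3975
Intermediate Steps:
d(Y, u) = 1
A(t, B) = 1 + 33*B*t (A(t, B) = (33*t)*B + 1 = 33*B*t + 1 = 1 + 33*B*t)
A(-14, q(-1)) - z = (1 + 33*(-5/(-1))*(-14)) - 1*1666 = (1 + 33*(-5*(-1))*(-14)) - 1666 = (1 + 33*5*(-14)) - 1666 = (1 - 2310) - 1666 = -2309 - 1666 = -3975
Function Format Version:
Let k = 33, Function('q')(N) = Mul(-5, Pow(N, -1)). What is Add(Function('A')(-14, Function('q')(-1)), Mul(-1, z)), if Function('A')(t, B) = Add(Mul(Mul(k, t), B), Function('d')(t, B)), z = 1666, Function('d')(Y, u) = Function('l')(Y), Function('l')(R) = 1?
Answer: -3975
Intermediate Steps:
Function('d')(Y, u) = 1
Function('A')(t, B) = Add(1, Mul(33, B, t)) (Function('A')(t, B) = Add(Mul(Mul(33, t), B), 1) = Add(Mul(33, B, t), 1) = Add(1, Mul(33, B, t)))
Add(Function('A')(-14, Function('q')(-1)), Mul(-1, z)) = Add(Add(1, Mul(33, Mul(-5, Pow(-1, -1)), -14)), Mul(-1, 1666)) = Add(Add(1, Mul(33, Mul(-5, -1), -14)), -1666) = Add(Add(1, Mul(33, 5, -14)), -1666) = Add(Add(1, -2310), -1666) = Add(-2309, -1666) = -3975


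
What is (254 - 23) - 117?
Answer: 114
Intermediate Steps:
(254 - 23) - 117 = 231 - 117 = 114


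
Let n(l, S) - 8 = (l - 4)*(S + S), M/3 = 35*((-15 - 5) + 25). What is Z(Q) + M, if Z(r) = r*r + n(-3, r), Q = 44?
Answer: 1853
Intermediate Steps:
M = 525 (M = 3*(35*((-15 - 5) + 25)) = 3*(35*(-20 + 25)) = 3*(35*5) = 3*175 = 525)
n(l, S) = 8 + 2*S*(-4 + l) (n(l, S) = 8 + (l - 4)*(S + S) = 8 + (-4 + l)*(2*S) = 8 + 2*S*(-4 + l))
Z(r) = 8 + r² - 14*r (Z(r) = r*r + (8 - 8*r + 2*r*(-3)) = r² + (8 - 8*r - 6*r) = r² + (8 - 14*r) = 8 + r² - 14*r)
Z(Q) + M = (8 + 44² - 14*44) + 525 = (8 + 1936 - 616) + 525 = 1328 + 525 = 1853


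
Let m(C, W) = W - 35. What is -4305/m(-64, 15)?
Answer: 861/4 ≈ 215.25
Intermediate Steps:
m(C, W) = -35 + W
-4305/m(-64, 15) = -4305/(-35 + 15) = -4305/(-20) = -4305*(-1/20) = 861/4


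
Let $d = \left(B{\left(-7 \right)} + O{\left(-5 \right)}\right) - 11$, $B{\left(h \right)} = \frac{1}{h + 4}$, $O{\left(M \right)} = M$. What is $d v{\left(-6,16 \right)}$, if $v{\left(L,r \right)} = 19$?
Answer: $- \frac{931}{3} \approx -310.33$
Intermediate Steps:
$B{\left(h \right)} = \frac{1}{4 + h}$
$d = - \frac{49}{3}$ ($d = \left(\frac{1}{4 - 7} - 5\right) - 11 = \left(\frac{1}{-3} - 5\right) - 11 = \left(- \frac{1}{3} - 5\right) - 11 = - \frac{16}{3} - 11 = - \frac{49}{3} \approx -16.333$)
$d v{\left(-6,16 \right)} = \left(- \frac{49}{3}\right) 19 = - \frac{931}{3}$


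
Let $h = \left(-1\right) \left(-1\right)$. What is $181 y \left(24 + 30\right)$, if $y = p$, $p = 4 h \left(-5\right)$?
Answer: $-195480$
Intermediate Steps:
$h = 1$
$p = -20$ ($p = 4 \cdot 1 \left(-5\right) = 4 \left(-5\right) = -20$)
$y = -20$
$181 y \left(24 + 30\right) = 181 \left(-20\right) \left(24 + 30\right) = \left(-3620\right) 54 = -195480$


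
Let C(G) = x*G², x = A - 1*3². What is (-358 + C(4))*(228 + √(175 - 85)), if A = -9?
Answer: -147288 - 1938*√10 ≈ -1.5342e+5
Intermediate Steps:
x = -18 (x = -9 - 1*3² = -9 - 1*9 = -9 - 9 = -18)
C(G) = -18*G²
(-358 + C(4))*(228 + √(175 - 85)) = (-358 - 18*4²)*(228 + √(175 - 85)) = (-358 - 18*16)*(228 + √90) = (-358 - 288)*(228 + 3*√10) = -646*(228 + 3*√10) = -147288 - 1938*√10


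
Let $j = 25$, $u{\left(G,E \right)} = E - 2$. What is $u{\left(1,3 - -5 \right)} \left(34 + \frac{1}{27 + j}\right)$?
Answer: $\frac{5307}{26} \approx 204.12$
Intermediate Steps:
$u{\left(G,E \right)} = -2 + E$
$u{\left(1,3 - -5 \right)} \left(34 + \frac{1}{27 + j}\right) = \left(-2 + \left(3 - -5\right)\right) \left(34 + \frac{1}{27 + 25}\right) = \left(-2 + \left(3 + 5\right)\right) \left(34 + \frac{1}{52}\right) = \left(-2 + 8\right) \left(34 + \frac{1}{52}\right) = 6 \cdot \frac{1769}{52} = \frac{5307}{26}$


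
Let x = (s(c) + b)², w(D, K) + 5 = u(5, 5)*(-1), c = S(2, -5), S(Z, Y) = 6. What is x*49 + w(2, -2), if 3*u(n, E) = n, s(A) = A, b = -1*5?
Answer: 127/3 ≈ 42.333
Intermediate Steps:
c = 6
b = -5
u(n, E) = n/3
w(D, K) = -20/3 (w(D, K) = -5 + ((⅓)*5)*(-1) = -5 + (5/3)*(-1) = -5 - 5/3 = -20/3)
x = 1 (x = (6 - 5)² = 1² = 1)
x*49 + w(2, -2) = 1*49 - 20/3 = 49 - 20/3 = 127/3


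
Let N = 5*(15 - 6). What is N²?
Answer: 2025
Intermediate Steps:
N = 45 (N = 5*9 = 45)
N² = 45² = 2025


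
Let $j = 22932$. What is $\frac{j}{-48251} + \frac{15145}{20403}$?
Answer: $\frac{37554257}{140637879} \approx 0.26703$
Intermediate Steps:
$\frac{j}{-48251} + \frac{15145}{20403} = \frac{22932}{-48251} + \frac{15145}{20403} = 22932 \left(- \frac{1}{48251}\right) + 15145 \cdot \frac{1}{20403} = - \frac{3276}{6893} + \frac{15145}{20403} = \frac{37554257}{140637879}$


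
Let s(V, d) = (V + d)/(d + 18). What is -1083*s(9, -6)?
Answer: -1083/4 ≈ -270.75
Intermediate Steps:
s(V, d) = (V + d)/(18 + d)
-1083*s(9, -6) = -1083*(9 - 6)/(18 - 6) = -1083*3/12 = -361*3/4 = -1083*1/4 = -1083/4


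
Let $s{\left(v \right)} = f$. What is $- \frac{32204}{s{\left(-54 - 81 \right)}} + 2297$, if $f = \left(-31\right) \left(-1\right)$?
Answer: $\frac{39003}{31} \approx 1258.2$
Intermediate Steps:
$f = 31$
$s{\left(v \right)} = 31$
$- \frac{32204}{s{\left(-54 - 81 \right)}} + 2297 = - \frac{32204}{31} + 2297 = \frac{39003}{31}$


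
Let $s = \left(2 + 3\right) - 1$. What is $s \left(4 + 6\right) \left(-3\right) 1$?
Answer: $-120$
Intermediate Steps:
$s = 4$ ($s = 5 - 1 = 4$)
$s \left(4 + 6\right) \left(-3\right) 1 = 4 \left(4 + 6\right) \left(-3\right) 1 = 4 \cdot 10 \left(-3\right) 1 = 4 \left(-30\right) 1 = \left(-120\right) 1 = -120$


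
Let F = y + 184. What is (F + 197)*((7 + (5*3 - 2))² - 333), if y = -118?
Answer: 17621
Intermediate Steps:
F = 66 (F = -118 + 184 = 66)
(F + 197)*((7 + (5*3 - 2))² - 333) = (66 + 197)*((7 + (5*3 - 2))² - 333) = 263*((7 + (15 - 2))² - 333) = 263*((7 + 13)² - 333) = 263*(20² - 333) = 263*(400 - 333) = 263*67 = 17621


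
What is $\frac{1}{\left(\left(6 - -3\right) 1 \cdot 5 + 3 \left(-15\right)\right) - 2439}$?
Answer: $- \frac{1}{2439} \approx -0.00041$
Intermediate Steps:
$\frac{1}{\left(\left(6 - -3\right) 1 \cdot 5 + 3 \left(-15\right)\right) - 2439} = \frac{1}{\left(\left(6 + 3\right) 1 \cdot 5 - 45\right) - 2439} = \frac{1}{\left(9 \cdot 1 \cdot 5 - 45\right) - 2439} = \frac{1}{\left(9 \cdot 5 - 45\right) - 2439} = \frac{1}{\left(45 - 45\right) - 2439} = \frac{1}{0 - 2439} = \frac{1}{-2439} = - \frac{1}{2439}$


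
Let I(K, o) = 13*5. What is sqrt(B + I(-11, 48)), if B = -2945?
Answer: 24*I*sqrt(5) ≈ 53.666*I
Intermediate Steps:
I(K, o) = 65
sqrt(B + I(-11, 48)) = sqrt(-2945 + 65) = sqrt(-2880) = 24*I*sqrt(5)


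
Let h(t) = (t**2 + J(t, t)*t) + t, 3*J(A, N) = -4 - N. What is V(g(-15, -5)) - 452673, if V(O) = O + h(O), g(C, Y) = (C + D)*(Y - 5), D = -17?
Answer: -384193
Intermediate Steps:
J(A, N) = -4/3 - N/3 (J(A, N) = (-4 - N)/3 = -4/3 - N/3)
g(C, Y) = (-17 + C)*(-5 + Y) (g(C, Y) = (C - 17)*(Y - 5) = (-17 + C)*(-5 + Y))
h(t) = t + t**2 + t*(-4/3 - t/3) (h(t) = (t**2 + (-4/3 - t/3)*t) + t = (t**2 + t*(-4/3 - t/3)) + t = t + t**2 + t*(-4/3 - t/3))
V(O) = O + O*(-1 + 2*O)/3
V(g(-15, -5)) - 452673 = 2*(85 - 17*(-5) - 5*(-15) - 15*(-5))*(1 + (85 - 17*(-5) - 5*(-15) - 15*(-5)))/3 - 452673 = 2*(85 + 85 + 75 + 75)*(1 + (85 + 85 + 75 + 75))/3 - 452673 = (2/3)*320*(1 + 320) - 452673 = (2/3)*320*321 - 452673 = 68480 - 452673 = -384193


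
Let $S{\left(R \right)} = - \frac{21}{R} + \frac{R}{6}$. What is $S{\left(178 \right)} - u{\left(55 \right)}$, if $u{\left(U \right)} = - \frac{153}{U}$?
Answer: $\frac{949547}{29370} \approx 32.331$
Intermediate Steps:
$S{\left(R \right)} = - \frac{21}{R} + \frac{R}{6}$ ($S{\left(R \right)} = - \frac{21}{R} + R \frac{1}{6} = - \frac{21}{R} + \frac{R}{6}$)
$S{\left(178 \right)} - u{\left(55 \right)} = \left(- \frac{21}{178} + \frac{1}{6} \cdot 178\right) - - \frac{153}{55} = \left(\left(-21\right) \frac{1}{178} + \frac{89}{3}\right) - \left(-153\right) \frac{1}{55} = \left(- \frac{21}{178} + \frac{89}{3}\right) - - \frac{153}{55} = \frac{15779}{534} + \frac{153}{55} = \frac{949547}{29370}$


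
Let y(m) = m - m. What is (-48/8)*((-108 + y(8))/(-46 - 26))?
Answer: -9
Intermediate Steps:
y(m) = 0
(-48/8)*((-108 + y(8))/(-46 - 26)) = (-48/8)*((-108 + 0)/(-46 - 26)) = (-48*⅛)*(-108/(-72)) = -(-648)*(-1)/72 = -6*3/2 = -9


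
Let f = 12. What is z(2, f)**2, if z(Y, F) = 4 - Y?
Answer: 4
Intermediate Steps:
z(2, f)**2 = (4 - 1*2)**2 = (4 - 2)**2 = 2**2 = 4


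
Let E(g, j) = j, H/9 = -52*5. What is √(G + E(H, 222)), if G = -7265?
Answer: I*√7043 ≈ 83.923*I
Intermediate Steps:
H = -2340 (H = 9*(-52*5) = 9*(-260) = -2340)
√(G + E(H, 222)) = √(-7265 + 222) = √(-7043) = I*√7043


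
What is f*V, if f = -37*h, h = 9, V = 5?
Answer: -1665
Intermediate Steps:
f = -333 (f = -37*9 = -333)
f*V = -333*5 = -1665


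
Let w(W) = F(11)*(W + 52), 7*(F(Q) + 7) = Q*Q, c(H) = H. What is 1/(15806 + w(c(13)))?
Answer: 7/115322 ≈ 6.0700e-5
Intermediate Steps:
F(Q) = -7 + Q²/7 (F(Q) = -7 + (Q*Q)/7 = -7 + Q²/7)
w(W) = 3744/7 + 72*W/7 (w(W) = (-7 + (⅐)*11²)*(W + 52) = (-7 + (⅐)*121)*(52 + W) = (-7 + 121/7)*(52 + W) = 72*(52 + W)/7 = 3744/7 + 72*W/7)
1/(15806 + w(c(13))) = 1/(15806 + (3744/7 + (72/7)*13)) = 1/(15806 + (3744/7 + 936/7)) = 1/(15806 + 4680/7) = 1/(115322/7) = 7/115322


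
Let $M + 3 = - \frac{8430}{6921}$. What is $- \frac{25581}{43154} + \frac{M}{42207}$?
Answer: $- \frac{2491281526543}{4201971825546} \approx -0.59288$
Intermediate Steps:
$M = - \frac{9731}{2307}$ ($M = -3 - \frac{8430}{6921} = -3 - \frac{2810}{2307} = - \frac{9731}{2307} \approx -4.218$)
$- \frac{25581}{43154} + \frac{M}{42207} = - \frac{25581}{43154} - \frac{9731}{2307 \cdot 42207} = \left(-25581\right) \frac{1}{43154} - \frac{9731}{97371549} = - \frac{25581}{43154} - \frac{9731}{97371549} = - \frac{2491281526543}{4201971825546}$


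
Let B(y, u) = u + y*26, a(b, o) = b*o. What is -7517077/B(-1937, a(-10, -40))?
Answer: 7517077/49962 ≈ 150.46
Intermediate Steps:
B(y, u) = u + 26*y
-7517077/B(-1937, a(-10, -40)) = -7517077/(-10*(-40) + 26*(-1937)) = -7517077/(400 - 50362) = -7517077/(-49962) = -7517077*(-1/49962) = 7517077/49962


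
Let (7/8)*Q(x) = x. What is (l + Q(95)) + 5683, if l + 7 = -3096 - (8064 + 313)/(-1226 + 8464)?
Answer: 19451503/7238 ≈ 2687.4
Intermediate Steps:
Q(x) = 8*x/7
l = -22467891/7238 (l = -7 + (-3096 - (8064 + 313)/(-1226 + 8464)) = -7 + (-3096 - 8377/7238) = -7 - 22417225/7238 = -22467891/7238 ≈ -3104.2)
(l + Q(95)) + 5683 = (-22467891/7238 + (8/7)*95) + 5683 = (-22467891/7238 + 760/7) + 5683 = -21682051/7238 + 5683 = 19451503/7238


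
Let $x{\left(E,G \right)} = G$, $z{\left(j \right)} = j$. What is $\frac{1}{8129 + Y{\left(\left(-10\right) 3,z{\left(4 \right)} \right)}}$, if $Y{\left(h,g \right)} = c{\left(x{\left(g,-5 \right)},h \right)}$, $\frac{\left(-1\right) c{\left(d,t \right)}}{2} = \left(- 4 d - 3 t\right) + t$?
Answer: $\frac{1}{7969} \approx 0.00012549$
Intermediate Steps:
$c{\left(d,t \right)} = 4 t + 8 d$ ($c{\left(d,t \right)} = - 2 \left(\left(- 4 d - 3 t\right) + t\right) = - 2 \left(- 4 d - 2 t\right) = 4 t + 8 d$)
$Y{\left(h,g \right)} = -40 + 4 h$ ($Y{\left(h,g \right)} = 4 h + 8 \left(-5\right) = 4 h - 40 = -40 + 4 h$)
$\frac{1}{8129 + Y{\left(\left(-10\right) 3,z{\left(4 \right)} \right)}} = \frac{1}{8129 + \left(-40 + 4 \left(\left(-10\right) 3\right)\right)} = \frac{1}{8129 + \left(-40 + 4 \left(-30\right)\right)} = \frac{1}{8129 - 160} = \frac{1}{7969}$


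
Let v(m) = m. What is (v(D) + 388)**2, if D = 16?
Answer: 163216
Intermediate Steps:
(v(D) + 388)**2 = (16 + 388)**2 = 404**2 = 163216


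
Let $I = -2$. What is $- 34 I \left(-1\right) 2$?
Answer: $-136$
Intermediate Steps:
$- 34 I \left(-1\right) 2 = - 34 \left(-2\right) \left(-1\right) 2 = - 34 \cdot 2 \cdot 2 = \left(-34\right) 4 = -136$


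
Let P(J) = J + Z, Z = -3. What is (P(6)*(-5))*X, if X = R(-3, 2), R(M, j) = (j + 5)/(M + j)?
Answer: 105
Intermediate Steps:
P(J) = -3 + J (P(J) = J - 3 = -3 + J)
R(M, j) = (5 + j)/(M + j)
X = -7 (X = (5 + 2)/(-3 + 2) = 7/(-1) = -1*7 = -7)
(P(6)*(-5))*X = ((-3 + 6)*(-5))*(-7) = (3*(-5))*(-7) = -15*(-7) = 105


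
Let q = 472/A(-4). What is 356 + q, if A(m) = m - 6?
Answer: 1544/5 ≈ 308.80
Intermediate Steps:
A(m) = -6 + m
q = -236/5 (q = 472/(-6 - 4) = 472/(-10) = 472*(-1/10) = -236/5 ≈ -47.200)
356 + q = 356 - 236/5 = 1544/5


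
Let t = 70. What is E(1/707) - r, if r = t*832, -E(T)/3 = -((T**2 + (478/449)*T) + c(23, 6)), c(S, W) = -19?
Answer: -13083723006512/224432201 ≈ -58297.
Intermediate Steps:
E(T) = -57 + 3*T**2 + 1434*T/449 (E(T) = -(-3)*((T**2 + (478/449)*T) - 19) = -(-3)*((T**2 + (478*(1/449))*T) - 19) = -(-3)*((T**2 + 478*T/449) - 19) = -(-3)*(-19 + T**2 + 478*T/449) = -3*(19 - T**2 - 478*T/449) = -57 + 3*T**2 + 1434*T/449)
r = 58240 (r = 70*832 = 58240)
E(1/707) - r = (-57 + 3*(1/707)**2 + (1434/449)/707) - 1*58240 = (-57 + 3*(1/707)**2 + (1434/449)*(1/707)) - 58240 = (-57 + 3*(1/499849) + 1434/317443) - 58240 = (-57 + 3/499849 + 1434/317443) - 58240 = -12791620272/224432201 - 58240 = -13083723006512/224432201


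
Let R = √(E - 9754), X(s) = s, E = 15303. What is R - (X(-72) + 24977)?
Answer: -24905 + √5549 ≈ -24831.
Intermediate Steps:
R = √5549 (R = √(15303 - 9754) = √5549 ≈ 74.492)
R - (X(-72) + 24977) = √5549 - (-72 + 24977) = √5549 - 1*24905 = √5549 - 24905 = -24905 + √5549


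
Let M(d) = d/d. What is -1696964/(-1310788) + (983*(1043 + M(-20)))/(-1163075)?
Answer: 157124399431/381136188275 ≈ 0.41225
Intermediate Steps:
M(d) = 1
-1696964/(-1310788) + (983*(1043 + M(-20)))/(-1163075) = -1696964/(-1310788) + (983*(1043 + 1))/(-1163075) = -1696964*(-1/1310788) + (983*1044)*(-1/1163075) = 424241/327697 + 1026252*(-1/1163075) = 424241/327697 - 1026252/1163075 = 157124399431/381136188275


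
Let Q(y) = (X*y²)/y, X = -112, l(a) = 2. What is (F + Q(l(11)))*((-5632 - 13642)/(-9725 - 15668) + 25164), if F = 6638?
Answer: 4098601968564/25393 ≈ 1.6141e+8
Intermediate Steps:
Q(y) = -112*y (Q(y) = (-112*y²)/y = -112*y)
(F + Q(l(11)))*((-5632 - 13642)/(-9725 - 15668) + 25164) = (6638 - 112*2)*((-5632 - 13642)/(-9725 - 15668) + 25164) = (6638 - 224)*(-19274/(-25393) + 25164) = 6414*(-19274*(-1/25393) + 25164) = 6414*(19274/25393 + 25164) = 6414*(639008726/25393) = 4098601968564/25393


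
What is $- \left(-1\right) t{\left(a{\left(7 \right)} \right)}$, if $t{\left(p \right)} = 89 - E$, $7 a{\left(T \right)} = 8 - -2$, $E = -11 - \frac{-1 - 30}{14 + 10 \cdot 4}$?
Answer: $\frac{5369}{54} \approx 99.426$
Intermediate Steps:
$E = - \frac{563}{54}$ ($E = -11 - - \frac{31}{14 + 40} = -11 - - \frac{31}{54} = -11 + \frac{31}{54} = - \frac{563}{54} \approx -10.426$)
$a{\left(T \right)} = \frac{10}{7}$ ($a{\left(T \right)} = \frac{8 - -2}{7} = \frac{8 + 2}{7} = \frac{1}{7} \cdot 10 = \frac{10}{7}$)
$t{\left(p \right)} = \frac{5369}{54}$ ($t{\left(p \right)} = 89 - - \frac{563}{54} = 89 + \frac{563}{54} = \frac{5369}{54}$)
$- \left(-1\right) t{\left(a{\left(7 \right)} \right)} = - \frac{\left(-1\right) 5369}{54} = \left(-1\right) \left(- \frac{5369}{54}\right) = \frac{5369}{54}$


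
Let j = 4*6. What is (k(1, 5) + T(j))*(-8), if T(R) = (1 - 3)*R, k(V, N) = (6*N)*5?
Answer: -816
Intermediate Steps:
k(V, N) = 30*N
j = 24
T(R) = -2*R
(k(1, 5) + T(j))*(-8) = (30*5 - 2*24)*(-8) = (150 - 48)*(-8) = 102*(-8) = -816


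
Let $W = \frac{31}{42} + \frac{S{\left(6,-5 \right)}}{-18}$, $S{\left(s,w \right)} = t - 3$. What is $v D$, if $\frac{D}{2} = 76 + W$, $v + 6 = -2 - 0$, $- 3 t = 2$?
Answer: $- \frac{232672}{189} \approx -1231.1$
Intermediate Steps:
$t = - \frac{2}{3}$ ($t = \left(- \frac{1}{3}\right) 2 = - \frac{2}{3} \approx -0.66667$)
$S{\left(s,w \right)} = - \frac{11}{3}$ ($S{\left(s,w \right)} = - \frac{2}{3} - 3 = - \frac{11}{3}$)
$v = -8$ ($v = -6 - 2 = -8$)
$W = \frac{178}{189}$ ($W = \frac{31}{42} - \frac{11}{3 \left(-18\right)} = 31 \cdot \frac{1}{42} - - \frac{11}{54} = \frac{31}{42} + \frac{11}{54} = \frac{178}{189} \approx 0.9418$)
$D = \frac{29084}{189}$ ($D = 2 \left(76 + \frac{178}{189}\right) = 2 \cdot \frac{14542}{189} = \frac{29084}{189} \approx 153.88$)
$v D = \left(-8\right) \frac{29084}{189} = - \frac{232672}{189}$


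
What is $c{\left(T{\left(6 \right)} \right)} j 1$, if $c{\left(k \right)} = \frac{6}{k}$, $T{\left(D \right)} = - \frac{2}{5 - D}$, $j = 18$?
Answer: $54$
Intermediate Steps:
$c{\left(T{\left(6 \right)} \right)} j 1 = \frac{6}{2 \frac{1}{-5 + 6}} \cdot 18 \cdot 1 = \frac{6}{2 \cdot 1^{-1}} \cdot 18 \cdot 1 = \frac{6}{2 \cdot 1} \cdot 18 \cdot 1 = \frac{6}{2} \cdot 18 \cdot 1 = 6 \cdot \frac{1}{2} \cdot 18 \cdot 1 = 3 \cdot 18 \cdot 1 = 54 \cdot 1 = 54$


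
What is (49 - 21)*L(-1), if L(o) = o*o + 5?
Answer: 168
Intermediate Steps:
L(o) = 5 + o**2 (L(o) = o**2 + 5 = 5 + o**2)
(49 - 21)*L(-1) = (49 - 21)*(5 + (-1)**2) = 28*(5 + 1) = 28*6 = 168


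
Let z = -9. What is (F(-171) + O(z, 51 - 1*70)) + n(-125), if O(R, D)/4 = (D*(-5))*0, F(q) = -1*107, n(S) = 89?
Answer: -18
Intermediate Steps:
F(q) = -107
O(R, D) = 0 (O(R, D) = 4*((D*(-5))*0) = 4*(-5*D*0) = 4*0 = 0)
(F(-171) + O(z, 51 - 1*70)) + n(-125) = (-107 + 0) + 89 = -107 + 89 = -18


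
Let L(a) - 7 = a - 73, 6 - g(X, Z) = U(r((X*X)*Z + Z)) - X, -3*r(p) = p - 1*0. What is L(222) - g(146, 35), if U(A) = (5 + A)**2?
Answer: 556635366436/9 ≈ 6.1848e+10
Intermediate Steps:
r(p) = -p/3 (r(p) = -(p - 1*0)/3 = -(p + 0)/3 = -p/3)
g(X, Z) = 6 + X - (5 - Z/3 - Z*X**2/3)**2 (g(X, Z) = 6 - ((5 - ((X*X)*Z + Z)/3)**2 - X) = 6 - ((5 - (X**2*Z + Z)/3)**2 - X) = 6 - ((5 - (Z*X**2 + Z)/3)**2 - X) = 6 - ((5 - (Z + Z*X**2)/3)**2 - X) = 6 - ((5 + (-Z/3 - Z*X**2/3))**2 - X) = 6 - ((5 - Z/3 - Z*X**2/3)**2 - X) = 6 + (X - (5 - Z/3 - Z*X**2/3)**2) = 6 + X - (5 - Z/3 - Z*X**2/3)**2)
L(a) = -66 + a (L(a) = 7 + (a - 73) = 7 + (-73 + a) = -66 + a)
L(222) - g(146, 35) = (-66 + 222) - (6 + 146 - (-15 + 35*(1 + 146**2))**2/9) = 156 - (6 + 146 - (-15 + 35*(1 + 21316))**2/9) = 156 - (6 + 146 - (-15 + 35*21317)**2/9) = 156 - (6 + 146 - (-15 + 746095)**2/9) = 156 - (6 + 146 - 1/9*746080**2) = 156 - (6 + 146 - 1/9*556635366400) = 156 - (6 + 146 - 556635366400/9) = 156 - 1*(-556635365032/9) = 156 + 556635365032/9 = 556635366436/9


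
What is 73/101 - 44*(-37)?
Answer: 164501/101 ≈ 1628.7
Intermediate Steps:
73/101 - 44*(-37) = 73*(1/101) + 1628 = 73/101 + 1628 = 164501/101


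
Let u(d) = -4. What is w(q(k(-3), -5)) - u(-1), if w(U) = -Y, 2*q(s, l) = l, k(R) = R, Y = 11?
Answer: -7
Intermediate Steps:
q(s, l) = l/2
w(U) = -11 (w(U) = -1*11 = -11)
w(q(k(-3), -5)) - u(-1) = -11 - 1*(-4) = -11 + 4 = -7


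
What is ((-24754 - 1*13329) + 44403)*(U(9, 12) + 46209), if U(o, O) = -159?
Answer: 291036000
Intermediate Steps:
((-24754 - 1*13329) + 44403)*(U(9, 12) + 46209) = ((-24754 - 1*13329) + 44403)*(-159 + 46209) = ((-24754 - 13329) + 44403)*46050 = (-38083 + 44403)*46050 = 6320*46050 = 291036000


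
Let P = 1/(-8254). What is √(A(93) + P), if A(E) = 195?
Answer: √13285052366/8254 ≈ 13.964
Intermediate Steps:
P = -1/8254 ≈ -0.00012115
√(A(93) + P) = √(195 - 1/8254) = √(1609529/8254) = √13285052366/8254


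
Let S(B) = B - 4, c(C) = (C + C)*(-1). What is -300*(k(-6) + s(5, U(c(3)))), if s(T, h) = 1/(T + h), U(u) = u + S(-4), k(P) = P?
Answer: 5500/3 ≈ 1833.3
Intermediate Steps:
c(C) = -2*C (c(C) = (2*C)*(-1) = -2*C)
S(B) = -4 + B
U(u) = -8 + u (U(u) = u + (-4 - 4) = u - 8 = -8 + u)
-300*(k(-6) + s(5, U(c(3)))) = -300*(-6 + 1/(5 + (-8 - 2*3))) = -300*(-6 + 1/(5 + (-8 - 6))) = -300*(-6 + 1/(5 - 14)) = -300*(-6 + 1/(-9)) = -300*(-6 - ⅑) = -300*(-55/9) = 5500/3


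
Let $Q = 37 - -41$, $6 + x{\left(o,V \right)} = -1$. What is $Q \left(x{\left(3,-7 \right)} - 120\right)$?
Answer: $-9906$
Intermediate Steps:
$x{\left(o,V \right)} = -7$ ($x{\left(o,V \right)} = -6 - 1 = -7$)
$Q = 78$ ($Q = 37 + 41 = 78$)
$Q \left(x{\left(3,-7 \right)} - 120\right) = 78 \left(-7 - 120\right) = 78 \left(-127\right) = -9906$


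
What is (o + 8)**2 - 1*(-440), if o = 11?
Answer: 801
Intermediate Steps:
(o + 8)**2 - 1*(-440) = (11 + 8)**2 - 1*(-440) = 19**2 + 440 = 361 + 440 = 801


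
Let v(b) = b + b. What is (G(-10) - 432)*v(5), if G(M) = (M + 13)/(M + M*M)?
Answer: -12959/3 ≈ -4319.7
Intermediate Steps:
v(b) = 2*b
G(M) = (13 + M)/(M + M²)
(G(-10) - 432)*v(5) = ((13 - 10)/((-10)*(1 - 10)) - 432)*(2*5) = (-⅒*3/(-9) - 432)*10 = (-⅒*(-⅑)*3 - 432)*10 = (1/30 - 432)*10 = -12959/30*10 = -12959/3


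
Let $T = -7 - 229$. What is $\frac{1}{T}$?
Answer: $- \frac{1}{236} \approx -0.0042373$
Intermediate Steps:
$T = -236$ ($T = -7 - 229 = -236$)
$\frac{1}{T} = \frac{1}{-236} = - \frac{1}{236}$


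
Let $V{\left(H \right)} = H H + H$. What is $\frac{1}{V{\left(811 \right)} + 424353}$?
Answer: $\frac{1}{1082885} \approx 9.2346 \cdot 10^{-7}$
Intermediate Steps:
$V{\left(H \right)} = H + H^{2}$ ($V{\left(H \right)} = H^{2} + H = H + H^{2}$)
$\frac{1}{V{\left(811 \right)} + 424353} = \frac{1}{811 \left(1 + 811\right) + 424353} = \frac{1}{811 \cdot 812 + 424353} = \frac{1}{658532 + 424353} = \frac{1}{1082885}$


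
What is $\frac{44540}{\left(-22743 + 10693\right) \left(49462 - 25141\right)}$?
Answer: $- \frac{4454}{29306805} \approx -0.00015198$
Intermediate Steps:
$\frac{44540}{\left(-22743 + 10693\right) \left(49462 - 25141\right)} = \frac{44540}{\left(-12050\right) 24321} = \frac{44540}{-293068050} = 44540 \left(- \frac{1}{293068050}\right) = - \frac{4454}{29306805}$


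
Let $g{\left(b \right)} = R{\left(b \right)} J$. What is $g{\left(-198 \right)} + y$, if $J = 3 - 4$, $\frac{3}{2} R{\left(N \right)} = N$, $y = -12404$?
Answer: $-12272$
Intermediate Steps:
$R{\left(N \right)} = \frac{2 N}{3}$
$J = -1$
$g{\left(b \right)} = - \frac{2 b}{3}$ ($g{\left(b \right)} = \frac{2 b}{3} \left(-1\right) = - \frac{2 b}{3}$)
$g{\left(-198 \right)} + y = \left(- \frac{2}{3}\right) \left(-198\right) - 12404 = 132 - 12404 = -12272$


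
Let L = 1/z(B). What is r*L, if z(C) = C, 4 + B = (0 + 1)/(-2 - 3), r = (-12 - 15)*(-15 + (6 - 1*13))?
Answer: -990/7 ≈ -141.43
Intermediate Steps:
r = 594 (r = -27*(-15 + (6 - 13)) = -27*(-15 - 7) = -27*(-22) = 594)
B = -21/5 (B = -4 + (0 + 1)/(-2 - 3) = -4 + 1/(-5) = -4 + 1*(-1/5) = -4 - 1/5 = -21/5 ≈ -4.2000)
L = -5/21 (L = 1/(-21/5) = -5/21 ≈ -0.23810)
r*L = 594*(-5/21) = -990/7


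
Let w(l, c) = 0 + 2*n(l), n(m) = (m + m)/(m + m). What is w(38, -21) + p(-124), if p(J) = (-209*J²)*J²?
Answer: -49412067582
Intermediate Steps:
n(m) = 1 (n(m) = (2*m)/((2*m)) = (2*m)*(1/(2*m)) = 1)
p(J) = -209*J⁴
w(l, c) = 2 (w(l, c) = 0 + 2*1 = 0 + 2 = 2)
w(38, -21) + p(-124) = 2 - 209*(-124)⁴ = 2 - 209*236421376 = 2 - 49412067584 = -49412067582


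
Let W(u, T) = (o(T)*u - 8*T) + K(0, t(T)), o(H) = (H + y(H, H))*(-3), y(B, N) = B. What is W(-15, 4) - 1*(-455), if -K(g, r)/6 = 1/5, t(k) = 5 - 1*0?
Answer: 3909/5 ≈ 781.80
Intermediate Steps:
t(k) = 5 (t(k) = 5 + 0 = 5)
K(g, r) = -6/5
o(H) = -6*H (o(H) = (H + H)*(-3) = (2*H)*(-3) = -6*H)
W(u, T) = -6/5 - 8*T - 6*T*u (W(u, T) = ((-6*T)*u - 8*T) - 6/5 = (-6*T*u - 8*T) - 6/5 = (-8*T - 6*T*u) - 6/5 = -6/5 - 8*T - 6*T*u)
W(-15, 4) - 1*(-455) = (-6/5 - 8*4 - 6*4*(-15)) - 1*(-455) = (-6/5 - 32 + 360) + 455 = 1634/5 + 455 = 3909/5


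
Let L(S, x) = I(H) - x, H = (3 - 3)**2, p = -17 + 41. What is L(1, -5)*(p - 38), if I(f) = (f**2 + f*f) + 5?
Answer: -140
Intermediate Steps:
p = 24
H = 0 (H = 0**2 = 0)
I(f) = 5 + 2*f**2 (I(f) = (f**2 + f**2) + 5 = 2*f**2 + 5 = 5 + 2*f**2)
L(S, x) = 5 - x (L(S, x) = (5 + 2*0**2) - x = (5 + 2*0) - x = (5 + 0) - x = 5 - x)
L(1, -5)*(p - 38) = (5 - 1*(-5))*(24 - 38) = (5 + 5)*(-14) = 10*(-14) = -140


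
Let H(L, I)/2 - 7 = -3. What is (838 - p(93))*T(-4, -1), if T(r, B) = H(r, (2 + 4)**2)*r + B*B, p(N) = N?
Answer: -23095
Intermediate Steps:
H(L, I) = 8 (H(L, I) = 14 + 2*(-3) = 14 - 6 = 8)
T(r, B) = B**2 + 8*r (T(r, B) = 8*r + B*B = 8*r + B**2 = B**2 + 8*r)
(838 - p(93))*T(-4, -1) = (838 - 1*93)*((-1)**2 + 8*(-4)) = (838 - 93)*(1 - 32) = 745*(-31) = -23095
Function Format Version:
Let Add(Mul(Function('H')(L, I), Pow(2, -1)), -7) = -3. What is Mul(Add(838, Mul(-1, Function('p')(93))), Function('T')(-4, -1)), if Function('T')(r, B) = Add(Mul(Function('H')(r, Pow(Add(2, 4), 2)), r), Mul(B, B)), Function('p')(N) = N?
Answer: -23095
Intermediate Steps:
Function('H')(L, I) = 8 (Function('H')(L, I) = Add(14, Mul(2, -3)) = Add(14, -6) = 8)
Function('T')(r, B) = Add(Pow(B, 2), Mul(8, r)) (Function('T')(r, B) = Add(Mul(8, r), Mul(B, B)) = Add(Mul(8, r), Pow(B, 2)) = Add(Pow(B, 2), Mul(8, r)))
Mul(Add(838, Mul(-1, Function('p')(93))), Function('T')(-4, -1)) = Mul(Add(838, Mul(-1, 93)), Add(Pow(-1, 2), Mul(8, -4))) = Mul(Add(838, -93), Add(1, -32)) = Mul(745, -31) = -23095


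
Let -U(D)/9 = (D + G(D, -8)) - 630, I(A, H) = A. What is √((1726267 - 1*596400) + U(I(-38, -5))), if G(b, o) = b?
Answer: √1136221 ≈ 1065.9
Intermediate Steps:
U(D) = 5670 - 18*D (U(D) = -9*((D + D) - 630) = -9*(2*D - 630) = -9*(-630 + 2*D) = 5670 - 18*D)
√((1726267 - 1*596400) + U(I(-38, -5))) = √((1726267 - 1*596400) + (5670 - 18*(-38))) = √((1726267 - 596400) + (5670 + 684)) = √(1129867 + 6354) = √1136221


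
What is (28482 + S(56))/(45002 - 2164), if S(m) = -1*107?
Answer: 28375/42838 ≈ 0.66238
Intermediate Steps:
S(m) = -107
(28482 + S(56))/(45002 - 2164) = (28482 - 107)/(45002 - 2164) = 28375/42838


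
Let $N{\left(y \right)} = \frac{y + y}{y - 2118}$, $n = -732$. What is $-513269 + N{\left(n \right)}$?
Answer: $- \frac{243802531}{475} \approx -5.1327 \cdot 10^{5}$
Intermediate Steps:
$N{\left(y \right)} = \frac{2 y}{-2118 + y}$
$-513269 + N{\left(n \right)} = -513269 + 2 \left(-732\right) \frac{1}{-2118 - 732} = -513269 + 2 \left(-732\right) \frac{1}{-2850} = -513269 + 2 \left(-732\right) \left(- \frac{1}{2850}\right) = -513269 + \frac{244}{475} = - \frac{243802531}{475}$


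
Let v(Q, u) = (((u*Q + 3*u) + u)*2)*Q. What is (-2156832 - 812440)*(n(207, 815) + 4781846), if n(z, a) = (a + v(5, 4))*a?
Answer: -17042050535112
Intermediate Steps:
v(Q, u) = Q*(8*u + 2*Q*u) (v(Q, u) = (((Q*u + 3*u) + u)*2)*Q = (((3*u + Q*u) + u)*2)*Q = ((4*u + Q*u)*2)*Q = (8*u + 2*Q*u)*Q = Q*(8*u + 2*Q*u))
n(z, a) = a*(360 + a) (n(z, a) = (a + 2*5*4*(4 + 5))*a = (a + 2*5*4*9)*a = (a + 360)*a = (360 + a)*a = a*(360 + a))
(-2156832 - 812440)*(n(207, 815) + 4781846) = (-2156832 - 812440)*(815*(360 + 815) + 4781846) = -2969272*(815*1175 + 4781846) = -2969272*(957625 + 4781846) = -2969272*5739471 = -17042050535112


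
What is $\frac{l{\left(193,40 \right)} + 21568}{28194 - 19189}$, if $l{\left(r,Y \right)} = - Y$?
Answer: $\frac{21528}{9005} \approx 2.3907$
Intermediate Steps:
$\frac{l{\left(193,40 \right)} + 21568}{28194 - 19189} = \frac{\left(-1\right) 40 + 21568}{28194 - 19189} = \frac{-40 + 21568}{9005} = 21528 \cdot \frac{1}{9005} = \frac{21528}{9005}$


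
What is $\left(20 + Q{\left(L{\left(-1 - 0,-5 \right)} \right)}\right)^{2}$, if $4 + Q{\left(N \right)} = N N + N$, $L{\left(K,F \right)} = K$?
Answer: $256$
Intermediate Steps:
$Q{\left(N \right)} = -4 + N + N^{2}$ ($Q{\left(N \right)} = -4 + \left(N N + N\right) = -4 + \left(N^{2} + N\right) = -4 + \left(N + N^{2}\right) = -4 + N + N^{2}$)
$\left(20 + Q{\left(L{\left(-1 - 0,-5 \right)} \right)}\right)^{2} = \left(20 - \left(5 - \left(-1 - 0\right)^{2}\right)\right)^{2} = \left(20 + \left(-4 + \left(-1 + 0\right) + \left(-1 + 0\right)^{2}\right)\right)^{2} = \left(20 - \left(5 - 1\right)\right)^{2} = \left(20 - 4\right)^{2} = 16^{2} = 256$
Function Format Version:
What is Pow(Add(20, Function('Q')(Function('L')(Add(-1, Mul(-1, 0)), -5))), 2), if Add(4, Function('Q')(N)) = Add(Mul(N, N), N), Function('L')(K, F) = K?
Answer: 256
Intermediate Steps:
Function('Q')(N) = Add(-4, N, Pow(N, 2)) (Function('Q')(N) = Add(-4, Add(Mul(N, N), N)) = Add(-4, Add(Pow(N, 2), N)) = Add(-4, Add(N, Pow(N, 2))) = Add(-4, N, Pow(N, 2)))
Pow(Add(20, Function('Q')(Function('L')(Add(-1, Mul(-1, 0)), -5))), 2) = Pow(Add(20, Add(-4, Add(-1, Mul(-1, 0)), Pow(Add(-1, Mul(-1, 0)), 2))), 2) = Pow(Add(20, Add(-4, Add(-1, 0), Pow(Add(-1, 0), 2))), 2) = Pow(Add(20, Add(-4, -1, Pow(-1, 2))), 2) = Pow(Add(20, Add(-4, -1, 1)), 2) = Pow(Add(20, -4), 2) = Pow(16, 2) = 256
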